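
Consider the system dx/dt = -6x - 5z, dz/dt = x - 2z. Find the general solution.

x(t) = -C_1e^(-4t)sin(t) - 2C_1e^(-4t)cos(t) - 2C_2e^(-4t)sin(t) + C_2e^(-4t)cos(t), z(t) = C_1e^(-4t)cos(t) + C_2e^(-4t)sin(t)

Coefficient matrix A = [[-6, -5], [1, -2]].
Characteristic polynomial det(A - λI) = λ^2 + 8λ + 17 = 0.
Eigenvalues λ = -4 ± i (complex conjugate pair).
For λ=-4+i: an eigenvector is (-2,1) - i(-1,0) = (-2 + i, 1).
A real fundamental pair from Re and Im of e^((-4+i)t)v: X_1 = e^(-4t)(cos(t)·(-2,1) + sin(t)·(-1,0)), X_2 = e^(-4t)(sin(t)·(-2,1) - cos(t)·(-1,0)).
General solution: C_1X_1 + C_2X_2.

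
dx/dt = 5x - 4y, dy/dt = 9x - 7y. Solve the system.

x(t) = 2C_1e^(-t) + 2C_2te^(-t) - C_2e^(-t), y(t) = 3C_1e^(-t) + 3C_2te^(-t) - 2C_2e^(-t)

Coefficient matrix A = [[5, -4], [9, -7]].
Characteristic polynomial det(A - λI) = λ^2 + 2λ + 1 = 0.
Single eigenvalue λ = -1 with algebraic multiplicity 2.
Eigenvector v = (2,3); generalized eigenvector w with (A-λI)w=v is (-1,-2).
General solution: e^(-t)[C_1·v + C_2·(t·v + w)].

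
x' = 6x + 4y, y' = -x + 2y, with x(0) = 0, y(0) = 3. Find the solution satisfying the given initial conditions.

Coefficient matrix A = [[6, 4], [-1, 2]].
Characteristic polynomial det(A - λI) = λ^2 - 8λ + 16 = 0.
Single eigenvalue λ = 4 with algebraic multiplicity 2.
Eigenvector v = (-2,1); generalized eigenvector w with (A-λI)w=v is (1,-1).
General solution: e^(4t)[c_1·v + c_2·(t·v + w)].
Applying x(0)=0, y(0)=3 gives c_1=-3, c_2=-6.

x(t) = 12te^(4t), y(t) = -6te^(4t) + 3e^(4t)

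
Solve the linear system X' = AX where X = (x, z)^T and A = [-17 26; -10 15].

Coefficient matrix A = [[-17, 26], [-10, 15]].
Characteristic polynomial det(A - λI) = λ^2 + 2λ + 5 = 0.
Eigenvalues λ = -1 ± 2i (complex conjugate pair).
For λ=-1+2i: an eigenvector is (3,2) - i(2,1) = (3 - 2i, 2 - i).
A real fundamental pair from Re and Im of e^((-1+2i)t)v: X_1 = e^(-t)(cos(2t)·(3,2) + sin(2t)·(2,1)), X_2 = e^(-t)(sin(2t)·(3,2) - cos(2t)·(2,1)).
General solution: K_1X_1 + K_2X_2.

x(t) = 2K_1e^(-t)sin(2t) + 3K_1e^(-t)cos(2t) + 3K_2e^(-t)sin(2t) - 2K_2e^(-t)cos(2t), z(t) = K_1e^(-t)sin(2t) + 2K_1e^(-t)cos(2t) + 2K_2e^(-t)sin(2t) - K_2e^(-t)cos(2t)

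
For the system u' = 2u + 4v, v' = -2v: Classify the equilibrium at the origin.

saddle

A = [[2,4],[0,-2]]; det(A-λI) = λ^2 - 4.
λ = -2, 2: opposite signs.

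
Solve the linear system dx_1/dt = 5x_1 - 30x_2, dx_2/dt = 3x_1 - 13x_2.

x_1(t) = -3K_1e^(-4t)sin(3t) - K_1e^(-4t)cos(3t) - K_2e^(-4t)sin(3t) + 3K_2e^(-4t)cos(3t), x_2(t) = -K_1e^(-4t)sin(3t) + K_2e^(-4t)cos(3t)

Coefficient matrix A = [[5, -30], [3, -13]].
Characteristic polynomial det(A - λI) = λ^2 + 8λ + 25 = 0.
Eigenvalues λ = -4 ± 3i (complex conjugate pair).
For λ=-4+3i: an eigenvector is (-1,0) - i(-3,-1) = (-1 + 3i, 0 + i).
A real fundamental pair from Re and Im of e^((-4+3i)t)v: X_1 = e^(-4t)(cos(3t)·(-1,0) + sin(3t)·(-3,-1)), X_2 = e^(-4t)(sin(3t)·(-1,0) - cos(3t)·(-3,-1)).
General solution: K_1X_1 + K_2X_2.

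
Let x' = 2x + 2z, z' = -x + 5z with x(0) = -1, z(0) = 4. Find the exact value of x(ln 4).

A = [[2,2],[-1,5]]; eigenvalues λ = 4, 3.
Eigenvectors: (-1,-1) for λ=4, (-2,-1) for λ=3.
From the initial condition, c_1 = -9, c_2 = 5.
x(ln 4) = (-9)(4^4)(-1) + (5)(4^3)(-2) = 1664.

1664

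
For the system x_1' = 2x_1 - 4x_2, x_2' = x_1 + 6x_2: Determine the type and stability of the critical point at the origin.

A = [[2,-4],[1,6]]; det(A-λI) = λ^2 - 8λ + 16.
repeated λ = 4 with a single eigenvector.

unstable improper node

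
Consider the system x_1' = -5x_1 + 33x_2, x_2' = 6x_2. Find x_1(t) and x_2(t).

x_1(t) = 3C_1e^(6t) + C_2e^(-5t), x_2(t) = C_1e^(6t)

Coefficient matrix A = [[-5, 33], [0, 6]].
Characteristic polynomial det(A - λI) = λ^2 - λ - 30 = 0.
Eigenvalues λ = 6, -5.
For λ=6: (A-λI) row 1 is [-11, 33], so an eigenvector is (3, 1).
For λ=-5: (A-λI) row 1 is [0, 33], so an eigenvector is (1, 0).
General solution: C_1e^(6t)(3,1) + C_2e^(-5t)(1,0).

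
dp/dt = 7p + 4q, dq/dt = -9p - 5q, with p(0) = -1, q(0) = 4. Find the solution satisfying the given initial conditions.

p(t) = 10te^(t) - e^(t), q(t) = -15te^(t) + 4e^(t)

Coefficient matrix A = [[7, 4], [-9, -5]].
Characteristic polynomial det(A - λI) = λ^2 - 2λ + 1 = 0.
Single eigenvalue λ = 1 with algebraic multiplicity 2.
Eigenvector v = (-2,3); generalized eigenvector w with (A-λI)w=v is (1,-2).
General solution: e^(t)[K_1·v + K_2·(t·v + w)].
Applying p(0)=-1, q(0)=4 gives K_1=-2, K_2=-5.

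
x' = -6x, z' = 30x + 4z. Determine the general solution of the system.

x(t) = c_2e^(-6t), z(t) = -c_1e^(4t) - 3c_2e^(-6t)

Coefficient matrix A = [[-6, 0], [30, 4]].
Characteristic polynomial det(A - λI) = λ^2 + 2λ - 24 = 0.
Eigenvalues λ = 4, -6.
For λ=4: (A-λI) row 1 is [-10, 0], so an eigenvector is (0, -1).
For λ=-6: (A-λI) row 2 is [30, 10], so an eigenvector is (1, -3).
General solution: c_1e^(4t)(0,-1) + c_2e^(-6t)(1,-3).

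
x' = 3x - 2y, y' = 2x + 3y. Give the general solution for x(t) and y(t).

Coefficient matrix A = [[3, -2], [2, 3]].
Characteristic polynomial det(A - λI) = λ^2 - 6λ + 13 = 0.
Eigenvalues λ = 3 ± 2i (complex conjugate pair).
For λ=3+2i: an eigenvector is (0,1) - i(-1,0) = (0 + i, 1).
A real fundamental pair from Re and Im of e^((3+2i)t)v: X_1 = e^(3t)(cos(2t)·(0,1) + sin(2t)·(-1,0)), X_2 = e^(3t)(sin(2t)·(0,1) - cos(2t)·(-1,0)).
General solution: c_1X_1 + c_2X_2.

x(t) = -c_1e^(3t)sin(2t) + c_2e^(3t)cos(2t), y(t) = c_1e^(3t)cos(2t) + c_2e^(3t)sin(2t)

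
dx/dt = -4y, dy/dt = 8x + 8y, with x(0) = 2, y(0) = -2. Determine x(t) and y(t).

x(t) = 2e^(4t)cos(4t), y(t) = 2e^(4t)sin(4t) - 2e^(4t)cos(4t)

Coefficient matrix A = [[0, -4], [8, 8]].
Characteristic polynomial det(A - λI) = λ^2 - 8λ + 32 = 0.
Eigenvalues λ = 4 ± 4i (complex conjugate pair).
For λ=4+4i: an eigenvector is (0,-1) - i(1,-1) = (0 - i, -1 + i).
A real fundamental pair from Re and Im of e^((4+4i)t)v: X_1 = e^(4t)(cos(4t)·(0,-1) + sin(4t)·(1,-1)), X_2 = e^(4t)(sin(4t)·(0,-1) - cos(4t)·(1,-1)).
General solution: C_1X_1 + C_2X_2.
Applying x(0)=2, y(0)=-2 gives C_1=0, C_2=-2.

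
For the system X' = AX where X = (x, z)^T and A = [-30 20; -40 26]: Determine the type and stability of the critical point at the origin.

stable spiral

A = [[-30,20],[-40,26]]; det(A-λI) = λ^2 + 4λ + 20.
λ = -2 ± 4i: negative real part.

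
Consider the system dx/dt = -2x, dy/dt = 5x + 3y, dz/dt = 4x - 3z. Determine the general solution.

Coefficient matrix A = [[-2, 0, 0], [5, 3, 0], [4, 0, -3]].
det(A - λI) = 0 gives eigenvalues λ = 3, -2, -3.
For λ=3: eigenvector (0,1,0).
For λ=-2: eigenvector (1,-1,4).
For λ=-3: eigenvector (0,0,1).
General solution: C_1e^(3t)(0,1,0) + C_2e^(-2t)(1,-1,4) + C_3e^(-3t)(0,0,1).

x(t) = C_2e^(-2t), y(t) = C_1e^(3t) - C_2e^(-2t), z(t) = 4C_2e^(-2t) + C_3e^(-3t)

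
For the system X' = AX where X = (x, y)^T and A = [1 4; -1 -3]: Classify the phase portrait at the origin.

A = [[1,4],[-1,-3]]; det(A-λI) = λ^2 + 2λ + 1.
repeated λ = -1 with a single eigenvector.

stable improper node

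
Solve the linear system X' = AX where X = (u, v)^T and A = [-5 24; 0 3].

u(t) = 3C_1e^(3t) - C_2e^(-5t), v(t) = C_1e^(3t)

Coefficient matrix A = [[-5, 24], [0, 3]].
Characteristic polynomial det(A - λI) = λ^2 + 2λ - 15 = 0.
Eigenvalues λ = 3, -5.
For λ=3: (A-λI) row 1 is [-8, 24], so an eigenvector is (3, 1).
For λ=-5: (A-λI) row 1 is [0, 24], so an eigenvector is (-1, 0).
General solution: C_1e^(3t)(3,1) + C_2e^(-5t)(-1,0).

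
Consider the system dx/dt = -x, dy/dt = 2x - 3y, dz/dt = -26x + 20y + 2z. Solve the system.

x(t) = K_2e^(-t), y(t) = K_1e^(-3t) + K_2e^(-t), z(t) = -4K_1e^(-3t) + 2K_2e^(-t) + K_3e^(2t)

Coefficient matrix A = [[-1, 0, 0], [2, -3, 0], [-26, 20, 2]].
det(A - λI) = 0 gives eigenvalues λ = -3, -1, 2.
For λ=-3: eigenvector (0,1,-4).
For λ=-1: eigenvector (1,1,2).
For λ=2: eigenvector (0,0,1).
General solution: K_1e^(-3t)(0,1,-4) + K_2e^(-t)(1,1,2) + K_3e^(2t)(0,0,1).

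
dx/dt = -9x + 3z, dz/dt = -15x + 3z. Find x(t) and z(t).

Coefficient matrix A = [[-9, 3], [-15, 3]].
Characteristic polynomial det(A - λI) = λ^2 + 6λ + 18 = 0.
Eigenvalues λ = -3 ± 3i (complex conjugate pair).
For λ=-3+3i: an eigenvector is (0,-1) - i(-1,-2) = (0 + i, -1 + 2i).
A real fundamental pair from Re and Im of e^((-3+3i)t)v: X_1 = e^(-3t)(cos(3t)·(0,-1) + sin(3t)·(-1,-2)), X_2 = e^(-3t)(sin(3t)·(0,-1) - cos(3t)·(-1,-2)).
General solution: c_1X_1 + c_2X_2.

x(t) = -c_1e^(-3t)sin(3t) + c_2e^(-3t)cos(3t), z(t) = -2c_1e^(-3t)sin(3t) - c_1e^(-3t)cos(3t) - c_2e^(-3t)sin(3t) + 2c_2e^(-3t)cos(3t)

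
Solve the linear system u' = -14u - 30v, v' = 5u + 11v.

u(t) = 2C_1e^(t) + 3C_2e^(-4t), v(t) = -C_1e^(t) - C_2e^(-4t)

Coefficient matrix A = [[-14, -30], [5, 11]].
Characteristic polynomial det(A - λI) = λ^2 + 3λ - 4 = 0.
Eigenvalues λ = 1, -4.
For λ=1: (A-λI) row 1 is [-15, -30], so an eigenvector is (2, -1).
For λ=-4: (A-λI) row 1 is [-10, -30], so an eigenvector is (3, -1).
General solution: C_1e^(t)(2,-1) + C_2e^(-4t)(3,-1).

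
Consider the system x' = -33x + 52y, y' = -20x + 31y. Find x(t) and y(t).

Coefficient matrix A = [[-33, 52], [-20, 31]].
Characteristic polynomial det(A - λI) = λ^2 + 2λ + 17 = 0.
Eigenvalues λ = -1 ± 4i (complex conjugate pair).
For λ=-1+4i: an eigenvector is (-3,-2) - i(-2,-1) = (-3 + 2i, -2 + i).
A real fundamental pair from Re and Im of e^((-1+4i)t)v: X_1 = e^(-t)(cos(4t)·(-3,-2) + sin(4t)·(-2,-1)), X_2 = e^(-t)(sin(4t)·(-3,-2) - cos(4t)·(-2,-1)).
General solution: c_1X_1 + c_2X_2.

x(t) = -2c_1e^(-t)sin(4t) - 3c_1e^(-t)cos(4t) - 3c_2e^(-t)sin(4t) + 2c_2e^(-t)cos(4t), y(t) = -c_1e^(-t)sin(4t) - 2c_1e^(-t)cos(4t) - 2c_2e^(-t)sin(4t) + c_2e^(-t)cos(4t)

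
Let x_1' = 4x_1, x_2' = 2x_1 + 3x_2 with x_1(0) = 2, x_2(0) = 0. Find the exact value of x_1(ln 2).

32

A = [[4,0],[2,3]]; eigenvalues λ = 4, 3.
Eigenvectors: (1,2) for λ=4, (0,-1) for λ=3.
From the initial condition, c_1 = 2, c_2 = 4.
x_1(ln 2) = (2)(2^4)(1) + (4)(2^3)(0) = 32.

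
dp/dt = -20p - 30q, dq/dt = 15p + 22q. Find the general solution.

p(t) = -C_1e^(t)sin(3t) + 3C_1e^(t)cos(3t) + 3C_2e^(t)sin(3t) + C_2e^(t)cos(3t), q(t) = C_1e^(t)sin(3t) - 2C_1e^(t)cos(3t) - 2C_2e^(t)sin(3t) - C_2e^(t)cos(3t)

Coefficient matrix A = [[-20, -30], [15, 22]].
Characteristic polynomial det(A - λI) = λ^2 - 2λ + 10 = 0.
Eigenvalues λ = 1 ± 3i (complex conjugate pair).
For λ=1+3i: an eigenvector is (3,-2) - i(-1,1) = (3 + i, -2 - i).
A real fundamental pair from Re and Im of e^((1+3i)t)v: X_1 = e^(t)(cos(3t)·(3,-2) + sin(3t)·(-1,1)), X_2 = e^(t)(sin(3t)·(3,-2) - cos(3t)·(-1,1)).
General solution: C_1X_1 + C_2X_2.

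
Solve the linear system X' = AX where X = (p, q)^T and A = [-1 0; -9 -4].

p(t) = -C_1e^(-t), q(t) = 3C_1e^(-t) + C_2e^(-4t)

Coefficient matrix A = [[-1, 0], [-9, -4]].
Characteristic polynomial det(A - λI) = λ^2 + 5λ + 4 = 0.
Eigenvalues λ = -1, -4.
For λ=-1: (A-λI) row 2 is [-9, -3], so an eigenvector is (-1, 3).
For λ=-4: (A-λI) row 1 is [3, 0], so an eigenvector is (0, 1).
General solution: C_1e^(-t)(-1,3) + C_2e^(-4t)(0,1).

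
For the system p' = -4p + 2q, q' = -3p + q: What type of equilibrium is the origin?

A = [[-4,2],[-3,1]]; det(A-λI) = λ^2 + 3λ + 2.
λ = -1, -2: both negative.

stable node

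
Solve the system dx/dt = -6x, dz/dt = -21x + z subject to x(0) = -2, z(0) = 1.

Coefficient matrix A = [[-6, 0], [-21, 1]].
Characteristic polynomial det(A - λI) = λ^2 + 5λ - 6 = 0.
Eigenvalues λ = -6, 1.
For λ=-6: (A-λI) row 2 is [-21, 7], so an eigenvector is (1, 3).
For λ=1: (A-λI) row 1 is [-7, 0], so an eigenvector is (0, 1).
General solution: K_1e^(-6t)(1,3) + K_2e^(t)(0,1).
Applying x(0)=-2, z(0)=1 gives K_1=-2, K_2=7.

x(t) = -2e^(-6t), z(t) = 7e^(t) - 6e^(-6t)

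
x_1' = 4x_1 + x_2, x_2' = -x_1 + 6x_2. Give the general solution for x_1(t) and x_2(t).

Coefficient matrix A = [[4, 1], [-1, 6]].
Characteristic polynomial det(A - λI) = λ^2 - 10λ + 25 = 0.
Single eigenvalue λ = 5 with algebraic multiplicity 2.
Eigenvector v = (1,1); generalized eigenvector w with (A-λI)w=v is (2,3).
General solution: e^(5t)[c_1·v + c_2·(t·v + w)].

x_1(t) = c_1e^(5t) + c_2te^(5t) + 2c_2e^(5t), x_2(t) = c_1e^(5t) + c_2te^(5t) + 3c_2e^(5t)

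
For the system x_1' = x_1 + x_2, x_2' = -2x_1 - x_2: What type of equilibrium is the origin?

center

A = [[1,1],[-2,-1]]; det(A-λI) = λ^2 + 1.
λ = 0 ± i: zero real part.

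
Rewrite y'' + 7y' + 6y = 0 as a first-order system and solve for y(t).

Let x_1 = y, x_2 = y'. Then x_1' = x_2 and x_2' = -6x_1 - 7x_2.
A = [[0,1],[-6,-7]]; det(A-λI) = λ^2 + 7λ + 6.
Eigenvalues λ = -6, -1 with eigenvectors (1,-6), (1,-1).

y(t) = K_1e^(-6t) + K_2e^(-t)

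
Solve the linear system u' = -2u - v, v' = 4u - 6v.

u(t) = c_1e^(-4t) + c_2te^(-4t) + 2c_2e^(-4t), v(t) = 2c_1e^(-4t) + 2c_2te^(-4t) + 3c_2e^(-4t)

Coefficient matrix A = [[-2, -1], [4, -6]].
Characteristic polynomial det(A - λI) = λ^2 + 8λ + 16 = 0.
Single eigenvalue λ = -4 with algebraic multiplicity 2.
Eigenvector v = (1,2); generalized eigenvector w with (A-λI)w=v is (2,3).
General solution: e^(-4t)[c_1·v + c_2·(t·v + w)].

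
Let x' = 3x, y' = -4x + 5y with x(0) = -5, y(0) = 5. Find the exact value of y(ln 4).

A = [[3,0],[-4,5]]; eigenvalues λ = 3, 5.
Eigenvectors: (-1,-2) for λ=3, (0,1) for λ=5.
From the initial condition, c_1 = 5, c_2 = 15.
y(ln 4) = (5)(4^3)(-2) + (15)(4^5)(1) = 14720.

14720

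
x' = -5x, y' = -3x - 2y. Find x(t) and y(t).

Coefficient matrix A = [[-5, 0], [-3, -2]].
Characteristic polynomial det(A - λI) = λ^2 + 7λ + 10 = 0.
Eigenvalues λ = -2, -5.
For λ=-2: (A-λI) row 1 is [-3, 0], so an eigenvector is (0, 1).
For λ=-5: (A-λI) row 2 is [-3, 3], so an eigenvector is (-1, -1).
General solution: C_1e^(-2t)(0,1) + C_2e^(-5t)(-1,-1).

x(t) = -C_2e^(-5t), y(t) = C_1e^(-2t) - C_2e^(-5t)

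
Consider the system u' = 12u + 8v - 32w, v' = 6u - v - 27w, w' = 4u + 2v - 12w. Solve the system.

u(t) = C_1e^(-4t) - 8C_2e^(t) + 4C_3e^(2t), v(t) = -2C_1e^(-4t) + 3C_2e^(t) - C_3e^(2t), w(t) = -2C_2e^(t) + C_3e^(2t)

Coefficient matrix A = [[12, 8, -32], [6, -1, -27], [4, 2, -12]].
det(A - λI) = 0 gives eigenvalues λ = -4, 1, 2.
For λ=-4: eigenvector (1,-2,0).
For λ=1: eigenvector (-8,3,-2).
For λ=2: eigenvector (4,-1,1).
General solution: C_1e^(-4t)(1,-2,0) + C_2e^(t)(-8,3,-2) + C_3e^(2t)(4,-1,1).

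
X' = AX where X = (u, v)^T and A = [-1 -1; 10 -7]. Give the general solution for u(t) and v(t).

Coefficient matrix A = [[-1, -1], [10, -7]].
Characteristic polynomial det(A - λI) = λ^2 + 8λ + 17 = 0.
Eigenvalues λ = -4 ± i (complex conjugate pair).
For λ=-4+i: an eigenvector is (-1,-3) - i(0,-1) = (-1, -3 + i).
A real fundamental pair from Re and Im of e^((-4+i)t)v: X_1 = e^(-4t)(cos(t)·(-1,-3) + sin(t)·(0,-1)), X_2 = e^(-4t)(sin(t)·(-1,-3) - cos(t)·(0,-1)).
General solution: K_1X_1 + K_2X_2.

u(t) = -K_1e^(-4t)cos(t) - K_2e^(-4t)sin(t), v(t) = -K_1e^(-4t)sin(t) - 3K_1e^(-4t)cos(t) - 3K_2e^(-4t)sin(t) + K_2e^(-4t)cos(t)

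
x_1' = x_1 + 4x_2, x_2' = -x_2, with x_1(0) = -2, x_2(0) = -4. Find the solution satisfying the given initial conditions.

x_1(t) = -10e^(t) + 8e^(-t), x_2(t) = -4e^(-t)

Coefficient matrix A = [[1, 4], [0, -1]].
Characteristic polynomial det(A - λI) = λ^2 - 1 = 0.
Eigenvalues λ = 1, -1.
For λ=1: (A-λI) row 1 is [0, 4], so an eigenvector is (1, 0).
For λ=-1: (A-λI) row 1 is [2, 4], so an eigenvector is (2, -1).
General solution: c_1e^(t)(1,0) + c_2e^(-t)(2,-1).
Applying x_1(0)=-2, x_2(0)=-4 gives c_1=-10, c_2=4.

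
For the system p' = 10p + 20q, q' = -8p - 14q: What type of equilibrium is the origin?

stable spiral

A = [[10,20],[-8,-14]]; det(A-λI) = λ^2 + 4λ + 20.
λ = -2 ± 4i: negative real part.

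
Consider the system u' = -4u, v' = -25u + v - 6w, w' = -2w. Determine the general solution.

u(t) = C_1e^(-4t), v(t) = 5C_1e^(-4t) + C_2e^(t) + 2C_3e^(-2t), w(t) = C_3e^(-2t)

Coefficient matrix A = [[-4, 0, 0], [-25, 1, -6], [0, 0, -2]].
det(A - λI) = 0 gives eigenvalues λ = -4, 1, -2.
For λ=-4: eigenvector (1,5,0).
For λ=1: eigenvector (0,1,0).
For λ=-2: eigenvector (0,2,1).
General solution: C_1e^(-4t)(1,5,0) + C_2e^(t)(0,1,0) + C_3e^(-2t)(0,2,1).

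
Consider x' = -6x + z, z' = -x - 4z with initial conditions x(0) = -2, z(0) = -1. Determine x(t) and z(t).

Coefficient matrix A = [[-6, 1], [-1, -4]].
Characteristic polynomial det(A - λI) = λ^2 + 10λ + 25 = 0.
Single eigenvalue λ = -5 with algebraic multiplicity 2.
Eigenvector v = (-1,-1); generalized eigenvector w with (A-λI)w=v is (3,2).
General solution: e^(-5t)[K_1·v + K_2·(t·v + w)].
Applying x(0)=-2, z(0)=-1 gives K_1=-1, K_2=-1.

x(t) = te^(-5t) - 2e^(-5t), z(t) = te^(-5t) - e^(-5t)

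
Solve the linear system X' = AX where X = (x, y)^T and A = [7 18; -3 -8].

Coefficient matrix A = [[7, 18], [-3, -8]].
Characteristic polynomial det(A - λI) = λ^2 + λ - 2 = 0.
Eigenvalues λ = 1, -2.
For λ=1: (A-λI) row 1 is [6, 18], so an eigenvector is (-3, 1).
For λ=-2: (A-λI) row 1 is [9, 18], so an eigenvector is (2, -1).
General solution: K_1e^(t)(-3,1) + K_2e^(-2t)(2,-1).

x(t) = -3K_1e^(t) + 2K_2e^(-2t), y(t) = K_1e^(t) - K_2e^(-2t)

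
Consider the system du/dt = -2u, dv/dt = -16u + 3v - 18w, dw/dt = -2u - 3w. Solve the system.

Coefficient matrix A = [[-2, 0, 0], [-16, 3, -18], [-2, 0, -3]].
det(A - λI) = 0 gives eigenvalues λ = -2, -3, 3.
For λ=-2: eigenvector (1,-4,-2).
For λ=-3: eigenvector (0,3,1).
For λ=3: eigenvector (0,-1,0).
General solution: C_1e^(-2t)(1,-4,-2) + C_2e^(-3t)(0,3,1) + C_3e^(3t)(0,-1,0).

u(t) = C_1e^(-2t), v(t) = -4C_1e^(-2t) + 3C_2e^(-3t) - C_3e^(3t), w(t) = -2C_1e^(-2t) + C_2e^(-3t)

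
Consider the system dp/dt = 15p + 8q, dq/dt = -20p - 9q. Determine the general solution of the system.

p(t) = -C_1e^(3t)sin(4t) - C_1e^(3t)cos(4t) - C_2e^(3t)sin(4t) + C_2e^(3t)cos(4t), q(t) = 2C_1e^(3t)sin(4t) + C_1e^(3t)cos(4t) + C_2e^(3t)sin(4t) - 2C_2e^(3t)cos(4t)

Coefficient matrix A = [[15, 8], [-20, -9]].
Characteristic polynomial det(A - λI) = λ^2 - 6λ + 25 = 0.
Eigenvalues λ = 3 ± 4i (complex conjugate pair).
For λ=3+4i: an eigenvector is (-1,1) - i(-1,2) = (-1 + i, 1 - 2i).
A real fundamental pair from Re and Im of e^((3+4i)t)v: X_1 = e^(3t)(cos(4t)·(-1,1) + sin(4t)·(-1,2)), X_2 = e^(3t)(sin(4t)·(-1,1) - cos(4t)·(-1,2)).
General solution: C_1X_1 + C_2X_2.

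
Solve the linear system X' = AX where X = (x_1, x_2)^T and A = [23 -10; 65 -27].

x_1(t) = -K_1e^(-2t)sin(5t) + K_1e^(-2t)cos(5t) + K_2e^(-2t)sin(5t) + K_2e^(-2t)cos(5t), x_2(t) = -2K_1e^(-2t)sin(5t) + 3K_1e^(-2t)cos(5t) + 3K_2e^(-2t)sin(5t) + 2K_2e^(-2t)cos(5t)

Coefficient matrix A = [[23, -10], [65, -27]].
Characteristic polynomial det(A - λI) = λ^2 + 4λ + 29 = 0.
Eigenvalues λ = -2 ± 5i (complex conjugate pair).
For λ=-2+5i: an eigenvector is (1,3) - i(-1,-2) = (1 + i, 3 + 2i).
A real fundamental pair from Re and Im of e^((-2+5i)t)v: X_1 = e^(-2t)(cos(5t)·(1,3) + sin(5t)·(-1,-2)), X_2 = e^(-2t)(sin(5t)·(1,3) - cos(5t)·(-1,-2)).
General solution: K_1X_1 + K_2X_2.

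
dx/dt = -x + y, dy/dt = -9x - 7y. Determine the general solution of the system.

Coefficient matrix A = [[-1, 1], [-9, -7]].
Characteristic polynomial det(A - λI) = λ^2 + 8λ + 16 = 0.
Single eigenvalue λ = -4 with algebraic multiplicity 2.
Eigenvector v = (1,-3); generalized eigenvector w with (A-λI)w=v is (1,-2).
General solution: e^(-4t)[c_1·v + c_2·(t·v + w)].

x(t) = c_1e^(-4t) + c_2te^(-4t) + c_2e^(-4t), y(t) = -3c_1e^(-4t) - 3c_2te^(-4t) - 2c_2e^(-4t)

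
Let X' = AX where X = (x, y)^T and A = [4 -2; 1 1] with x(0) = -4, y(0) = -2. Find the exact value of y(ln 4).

-128

A = [[4,-2],[1,1]]; eigenvalues λ = 2, 3.
Eigenvectors: (1,1) for λ=2, (2,1) for λ=3.
From the initial condition, c_1 = 0, c_2 = -2.
y(ln 4) = (0)(4^2)(1) + (-2)(4^3)(1) = -128.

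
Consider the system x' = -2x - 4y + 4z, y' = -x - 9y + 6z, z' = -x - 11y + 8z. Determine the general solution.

Coefficient matrix A = [[-2, -4, 4], [-1, -9, 6], [-1, -11, 8]].
det(A - λI) = 0 gives eigenvalues λ = -3, 2, -2.
For λ=-3: eigenvector (0,1,1).
For λ=2: eigenvector (1,1,2).
For λ=-2: eigenvector (-1,1,1).
General solution: c_1e^(-3t)(0,1,1) + c_2e^(2t)(1,1,2) + c_3e^(-2t)(-1,1,1).

x(t) = c_2e^(2t) - c_3e^(-2t), y(t) = c_1e^(-3t) + c_2e^(2t) + c_3e^(-2t), z(t) = c_1e^(-3t) + 2c_2e^(2t) + c_3e^(-2t)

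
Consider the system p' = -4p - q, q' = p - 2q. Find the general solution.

Coefficient matrix A = [[-4, -1], [1, -2]].
Characteristic polynomial det(A - λI) = λ^2 + 6λ + 9 = 0.
Single eigenvalue λ = -3 with algebraic multiplicity 2.
Eigenvector v = (1,-1); generalized eigenvector w with (A-λI)w=v is (2,-3).
General solution: e^(-3t)[c_1·v + c_2·(t·v + w)].

p(t) = c_1e^(-3t) + c_2te^(-3t) + 2c_2e^(-3t), q(t) = -c_1e^(-3t) - c_2te^(-3t) - 3c_2e^(-3t)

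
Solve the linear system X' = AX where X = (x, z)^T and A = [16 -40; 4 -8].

x(t) = K_1e^(4t)sin(4t) - 3K_1e^(4t)cos(4t) - 3K_2e^(4t)sin(4t) - K_2e^(4t)cos(4t), z(t) = -K_1e^(4t)cos(4t) - K_2e^(4t)sin(4t)

Coefficient matrix A = [[16, -40], [4, -8]].
Characteristic polynomial det(A - λI) = λ^2 - 8λ + 32 = 0.
Eigenvalues λ = 4 ± 4i (complex conjugate pair).
For λ=4+4i: an eigenvector is (-3,-1) - i(1,0) = (-3 - i, -1).
A real fundamental pair from Re and Im of e^((4+4i)t)v: X_1 = e^(4t)(cos(4t)·(-3,-1) + sin(4t)·(1,0)), X_2 = e^(4t)(sin(4t)·(-3,-1) - cos(4t)·(1,0)).
General solution: K_1X_1 + K_2X_2.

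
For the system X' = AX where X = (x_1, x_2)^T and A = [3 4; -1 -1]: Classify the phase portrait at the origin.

A = [[3,4],[-1,-1]]; det(A-λI) = λ^2 - 2λ + 1.
repeated λ = 1 with a single eigenvector.

unstable improper node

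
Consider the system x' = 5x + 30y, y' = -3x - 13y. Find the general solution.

x(t) = c_1e^(-4t)sin(3t) - 3c_1e^(-4t)cos(3t) - 3c_2e^(-4t)sin(3t) - c_2e^(-4t)cos(3t), y(t) = c_1e^(-4t)cos(3t) + c_2e^(-4t)sin(3t)

Coefficient matrix A = [[5, 30], [-3, -13]].
Characteristic polynomial det(A - λI) = λ^2 + 8λ + 25 = 0.
Eigenvalues λ = -4 ± 3i (complex conjugate pair).
For λ=-4+3i: an eigenvector is (-3,1) - i(1,0) = (-3 - i, 1).
A real fundamental pair from Re and Im of e^((-4+3i)t)v: X_1 = e^(-4t)(cos(3t)·(-3,1) + sin(3t)·(1,0)), X_2 = e^(-4t)(sin(3t)·(-3,1) - cos(3t)·(1,0)).
General solution: c_1X_1 + c_2X_2.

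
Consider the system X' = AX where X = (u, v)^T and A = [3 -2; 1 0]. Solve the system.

u(t) = 2K_1e^(2t) - K_2e^(t), v(t) = K_1e^(2t) - K_2e^(t)

Coefficient matrix A = [[3, -2], [1, 0]].
Characteristic polynomial det(A - λI) = λ^2 - 3λ + 2 = 0.
Eigenvalues λ = 2, 1.
For λ=2: (A-λI) row 1 is [1, -2], so an eigenvector is (2, 1).
For λ=1: (A-λI) row 1 is [2, -2], so an eigenvector is (-1, -1).
General solution: K_1e^(2t)(2,1) + K_2e^(t)(-1,-1).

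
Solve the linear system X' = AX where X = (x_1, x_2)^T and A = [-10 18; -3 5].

Coefficient matrix A = [[-10, 18], [-3, 5]].
Characteristic polynomial det(A - λI) = λ^2 + 5λ + 4 = 0.
Eigenvalues λ = -1, -4.
For λ=-1: (A-λI) row 1 is [-9, 18], so an eigenvector is (2, 1).
For λ=-4: (A-λI) row 1 is [-6, 18], so an eigenvector is (3, 1).
General solution: K_1e^(-t)(2,1) + K_2e^(-4t)(3,1).

x_1(t) = 2K_1e^(-t) + 3K_2e^(-4t), x_2(t) = K_1e^(-t) + K_2e^(-4t)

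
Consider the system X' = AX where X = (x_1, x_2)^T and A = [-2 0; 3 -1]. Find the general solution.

x_1(t) = -K_1e^(-2t), x_2(t) = 3K_1e^(-2t) - K_2e^(-t)

Coefficient matrix A = [[-2, 0], [3, -1]].
Characteristic polynomial det(A - λI) = λ^2 + 3λ + 2 = 0.
Eigenvalues λ = -2, -1.
For λ=-2: (A-λI) row 2 is [3, 1], so an eigenvector is (-1, 3).
For λ=-1: (A-λI) row 1 is [-1, 0], so an eigenvector is (0, -1).
General solution: K_1e^(-2t)(-1,3) + K_2e^(-t)(0,-1).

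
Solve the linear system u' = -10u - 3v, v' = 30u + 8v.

u(t) = -C_1e^(-t)cos(3t) - C_2e^(-t)sin(3t), v(t) = -C_1e^(-t)sin(3t) + 3C_1e^(-t)cos(3t) + 3C_2e^(-t)sin(3t) + C_2e^(-t)cos(3t)

Coefficient matrix A = [[-10, -3], [30, 8]].
Characteristic polynomial det(A - λI) = λ^2 + 2λ + 10 = 0.
Eigenvalues λ = -1 ± 3i (complex conjugate pair).
For λ=-1+3i: an eigenvector is (-1,3) - i(0,-1) = (-1, 3 + i).
A real fundamental pair from Re and Im of e^((-1+3i)t)v: X_1 = e^(-t)(cos(3t)·(-1,3) + sin(3t)·(0,-1)), X_2 = e^(-t)(sin(3t)·(-1,3) - cos(3t)·(0,-1)).
General solution: C_1X_1 + C_2X_2.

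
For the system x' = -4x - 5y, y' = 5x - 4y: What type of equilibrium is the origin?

A = [[-4,-5],[5,-4]]; det(A-λI) = λ^2 + 8λ + 41.
λ = -4 ± 5i: negative real part.

stable spiral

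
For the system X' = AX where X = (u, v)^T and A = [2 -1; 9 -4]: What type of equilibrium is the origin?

A = [[2,-1],[9,-4]]; det(A-λI) = λ^2 + 2λ + 1.
repeated λ = -1 with a single eigenvector.

stable improper node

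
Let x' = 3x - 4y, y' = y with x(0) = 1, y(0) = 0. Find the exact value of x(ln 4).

A = [[3,-4],[0,1]]; eigenvalues λ = 1, 3.
Eigenvectors: (-2,-1) for λ=1, (1,0) for λ=3.
From the initial condition, c_1 = 0, c_2 = 1.
x(ln 4) = (0)(4^1)(-2) + (1)(4^3)(1) = 64.

64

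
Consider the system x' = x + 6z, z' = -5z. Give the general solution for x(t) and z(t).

Coefficient matrix A = [[1, 6], [0, -5]].
Characteristic polynomial det(A - λI) = λ^2 + 4λ - 5 = 0.
Eigenvalues λ = 1, -5.
For λ=1: (A-λI) row 1 is [0, 6], so an eigenvector is (-1, 0).
For λ=-5: (A-λI) row 1 is [6, 6], so an eigenvector is (-1, 1).
General solution: C_1e^(t)(-1,0) + C_2e^(-5t)(-1,1).

x(t) = -C_1e^(t) - C_2e^(-5t), z(t) = C_2e^(-5t)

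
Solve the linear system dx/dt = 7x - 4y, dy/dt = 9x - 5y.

Coefficient matrix A = [[7, -4], [9, -5]].
Characteristic polynomial det(A - λI) = λ^2 - 2λ + 1 = 0.
Single eigenvalue λ = 1 with algebraic multiplicity 2.
Eigenvector v = (-2,-3); generalized eigenvector w with (A-λI)w=v is (1,2).
General solution: e^(t)[K_1·v + K_2·(t·v + w)].

x(t) = -2K_1e^(t) - 2K_2te^(t) + K_2e^(t), y(t) = -3K_1e^(t) - 3K_2te^(t) + 2K_2e^(t)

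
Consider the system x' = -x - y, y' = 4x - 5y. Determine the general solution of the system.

x(t) = -K_1e^(-3t) - K_2te^(-3t), y(t) = -2K_1e^(-3t) - 2K_2te^(-3t) + K_2e^(-3t)

Coefficient matrix A = [[-1, -1], [4, -5]].
Characteristic polynomial det(A - λI) = λ^2 + 6λ + 9 = 0.
Single eigenvalue λ = -3 with algebraic multiplicity 2.
Eigenvector v = (-1,-2); generalized eigenvector w with (A-λI)w=v is (0,1).
General solution: e^(-3t)[K_1·v + K_2·(t·v + w)].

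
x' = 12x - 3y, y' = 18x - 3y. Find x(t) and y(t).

Coefficient matrix A = [[12, -3], [18, -3]].
Characteristic polynomial det(A - λI) = λ^2 - 9λ + 18 = 0.
Eigenvalues λ = 6, 3.
For λ=6: (A-λI) row 1 is [6, -3], so an eigenvector is (-1, -2).
For λ=3: (A-λI) row 1 is [9, -3], so an eigenvector is (-1, -3).
General solution: C_1e^(6t)(-1,-2) + C_2e^(3t)(-1,-3).

x(t) = -C_1e^(6t) - C_2e^(3t), y(t) = -2C_1e^(6t) - 3C_2e^(3t)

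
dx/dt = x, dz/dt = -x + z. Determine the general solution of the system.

x(t) = K_2e^(t), z(t) = -K_1e^(t) - K_2te^(t) - 3K_2e^(t)

Coefficient matrix A = [[1, 0], [-1, 1]].
Characteristic polynomial det(A - λI) = λ^2 - 2λ + 1 = 0.
Single eigenvalue λ = 1 with algebraic multiplicity 2.
Eigenvector v = (0,-1); generalized eigenvector w with (A-λI)w=v is (1,-3).
General solution: e^(t)[K_1·v + K_2·(t·v + w)].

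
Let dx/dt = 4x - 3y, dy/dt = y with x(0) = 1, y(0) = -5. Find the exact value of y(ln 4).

-20

A = [[4,-3],[0,1]]; eigenvalues λ = 4, 1.
Eigenvectors: (-1,0) for λ=4, (1,1) for λ=1.
From the initial condition, c_1 = -6, c_2 = -5.
y(ln 4) = (-6)(4^4)(0) + (-5)(4^1)(1) = -20.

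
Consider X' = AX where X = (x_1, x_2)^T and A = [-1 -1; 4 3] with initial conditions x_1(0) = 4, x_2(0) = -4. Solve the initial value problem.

Coefficient matrix A = [[-1, -1], [4, 3]].
Characteristic polynomial det(A - λI) = λ^2 - 2λ + 1 = 0.
Single eigenvalue λ = 1 with algebraic multiplicity 2.
Eigenvector v = (1,-2); generalized eigenvector w with (A-λI)w=v is (1,-3).
General solution: e^(t)[c_1·v + c_2·(t·v + w)].
Applying x_1(0)=4, x_2(0)=-4 gives c_1=8, c_2=-4.

x_1(t) = -4te^(t) + 4e^(t), x_2(t) = 8te^(t) - 4e^(t)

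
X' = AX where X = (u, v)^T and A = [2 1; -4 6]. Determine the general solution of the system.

u(t) = -K_1e^(4t) - K_2te^(4t) + K_2e^(4t), v(t) = -2K_1e^(4t) - 2K_2te^(4t) + K_2e^(4t)

Coefficient matrix A = [[2, 1], [-4, 6]].
Characteristic polynomial det(A - λI) = λ^2 - 8λ + 16 = 0.
Single eigenvalue λ = 4 with algebraic multiplicity 2.
Eigenvector v = (-1,-2); generalized eigenvector w with (A-λI)w=v is (1,1).
General solution: e^(4t)[K_1·v + K_2·(t·v + w)].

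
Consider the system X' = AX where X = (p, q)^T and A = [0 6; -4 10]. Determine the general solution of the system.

Coefficient matrix A = [[0, 6], [-4, 10]].
Characteristic polynomial det(A - λI) = λ^2 - 10λ + 24 = 0.
Eigenvalues λ = 4, 6.
For λ=4: (A-λI) row 1 is [-4, 6], so an eigenvector is (-3, -2).
For λ=6: (A-λI) row 1 is [-6, 6], so an eigenvector is (-1, -1).
General solution: C_1e^(4t)(-3,-2) + C_2e^(6t)(-1,-1).

p(t) = -3C_1e^(4t) - C_2e^(6t), q(t) = -2C_1e^(4t) - C_2e^(6t)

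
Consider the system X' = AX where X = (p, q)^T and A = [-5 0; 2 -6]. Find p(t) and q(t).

p(t) = c_1e^(-5t), q(t) = 2c_1e^(-5t) - c_2e^(-6t)

Coefficient matrix A = [[-5, 0], [2, -6]].
Characteristic polynomial det(A - λI) = λ^2 + 11λ + 30 = 0.
Eigenvalues λ = -5, -6.
For λ=-5: (A-λI) row 2 is [2, -1], so an eigenvector is (1, 2).
For λ=-6: (A-λI) row 1 is [1, 0], so an eigenvector is (0, -1).
General solution: c_1e^(-5t)(1,2) + c_2e^(-6t)(0,-1).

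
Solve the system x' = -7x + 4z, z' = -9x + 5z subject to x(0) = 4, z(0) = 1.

Coefficient matrix A = [[-7, 4], [-9, 5]].
Characteristic polynomial det(A - λI) = λ^2 + 2λ + 1 = 0.
Single eigenvalue λ = -1 with algebraic multiplicity 2.
Eigenvector v = (-2,-3); generalized eigenvector w with (A-λI)w=v is (-1,-2).
General solution: e^(-t)[C_1·v + C_2·(t·v + w)].
Applying x(0)=4, z(0)=1 gives C_1=-7, C_2=10.

x(t) = -20te^(-t) + 4e^(-t), z(t) = -30te^(-t) + e^(-t)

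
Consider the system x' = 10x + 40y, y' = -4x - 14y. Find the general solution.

x(t) = 3C_1e^(-2t)sin(4t) + C_1e^(-2t)cos(4t) + C_2e^(-2t)sin(4t) - 3C_2e^(-2t)cos(4t), y(t) = -C_1e^(-2t)sin(4t) + C_2e^(-2t)cos(4t)

Coefficient matrix A = [[10, 40], [-4, -14]].
Characteristic polynomial det(A - λI) = λ^2 + 4λ + 20 = 0.
Eigenvalues λ = -2 ± 4i (complex conjugate pair).
For λ=-2+4i: an eigenvector is (1,0) - i(3,-1) = (1 - 3i, 0 + i).
A real fundamental pair from Re and Im of e^((-2+4i)t)v: X_1 = e^(-2t)(cos(4t)·(1,0) + sin(4t)·(3,-1)), X_2 = e^(-2t)(sin(4t)·(1,0) - cos(4t)·(3,-1)).
General solution: C_1X_1 + C_2X_2.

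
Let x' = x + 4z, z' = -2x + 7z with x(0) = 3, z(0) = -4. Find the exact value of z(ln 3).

A = [[1,4],[-2,7]]; eigenvalues λ = 5, 3.
Eigenvectors: (1,1) for λ=5, (2,1) for λ=3.
From the initial condition, c_1 = -11, c_2 = 7.
z(ln 3) = (-11)(3^5)(1) + (7)(3^3)(1) = -2484.

-2484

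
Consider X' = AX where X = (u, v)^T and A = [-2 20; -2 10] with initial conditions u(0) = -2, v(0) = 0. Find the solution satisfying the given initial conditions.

Coefficient matrix A = [[-2, 20], [-2, 10]].
Characteristic polynomial det(A - λI) = λ^2 - 8λ + 20 = 0.
Eigenvalues λ = 4 ± 2i (complex conjugate pair).
For λ=4+2i: an eigenvector is (-3,-1) - i(-1,0) = (-3 + i, -1).
A real fundamental pair from Re and Im of e^((4+2i)t)v: X_1 = e^(4t)(cos(2t)·(-3,-1) + sin(2t)·(-1,0)), X_2 = e^(4t)(sin(2t)·(-3,-1) - cos(2t)·(-1,0)).
General solution: K_1X_1 + K_2X_2.
Applying u(0)=-2, v(0)=0 gives K_1=0, K_2=-2.

u(t) = 6e^(4t)sin(2t) - 2e^(4t)cos(2t), v(t) = 2e^(4t)sin(2t)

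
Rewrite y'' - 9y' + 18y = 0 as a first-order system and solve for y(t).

Let x_1 = y, x_2 = y'. Then x_1' = x_2 and x_2' = -18x_1 + 9x_2.
A = [[0,1],[-18,9]]; det(A-λI) = λ^2 - 9λ + 18.
Eigenvalues λ = 6, 3 with eigenvectors (1,6), (1,3).

y(t) = C_1e^(6t) + C_2e^(3t)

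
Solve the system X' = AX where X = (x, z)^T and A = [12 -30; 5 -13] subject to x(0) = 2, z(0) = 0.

x(t) = 6e^(2t) - 4e^(-3t), z(t) = 2e^(2t) - 2e^(-3t)

Coefficient matrix A = [[12, -30], [5, -13]].
Characteristic polynomial det(A - λI) = λ^2 + λ - 6 = 0.
Eigenvalues λ = 2, -3.
For λ=2: (A-λI) row 1 is [10, -30], so an eigenvector is (-3, -1).
For λ=-3: (A-λI) row 1 is [15, -30], so an eigenvector is (2, 1).
General solution: C_1e^(2t)(-3,-1) + C_2e^(-3t)(2,1).
Applying x(0)=2, z(0)=0 gives C_1=-2, C_2=-2.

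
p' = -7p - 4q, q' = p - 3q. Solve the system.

p(t) = -2C_1e^(-5t) - 2C_2te^(-5t) + 3C_2e^(-5t), q(t) = C_1e^(-5t) + C_2te^(-5t) - C_2e^(-5t)

Coefficient matrix A = [[-7, -4], [1, -3]].
Characteristic polynomial det(A - λI) = λ^2 + 10λ + 25 = 0.
Single eigenvalue λ = -5 with algebraic multiplicity 2.
Eigenvector v = (-2,1); generalized eigenvector w with (A-λI)w=v is (3,-1).
General solution: e^(-5t)[C_1·v + C_2·(t·v + w)].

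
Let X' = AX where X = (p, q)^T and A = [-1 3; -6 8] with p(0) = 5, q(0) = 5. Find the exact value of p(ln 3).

45

A = [[-1,3],[-6,8]]; eigenvalues λ = 2, 5.
Eigenvectors: (-1,-1) for λ=2, (1,2) for λ=5.
From the initial condition, c_1 = -5, c_2 = 0.
p(ln 3) = (-5)(3^2)(-1) + (0)(3^5)(1) = 45.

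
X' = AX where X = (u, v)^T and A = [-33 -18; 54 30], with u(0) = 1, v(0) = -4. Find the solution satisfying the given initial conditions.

Coefficient matrix A = [[-33, -18], [54, 30]].
Characteristic polynomial det(A - λI) = λ^2 + 3λ - 18 = 0.
Eigenvalues λ = -6, 3.
For λ=-6: (A-λI) row 1 is [-27, -18], so an eigenvector is (2, -3).
For λ=3: (A-λI) row 1 is [-36, -18], so an eigenvector is (1, -2).
General solution: c_1e^(-6t)(2,-3) + c_2e^(3t)(1,-2).
Applying u(0)=1, v(0)=-4 gives c_1=-2, c_2=5.

u(t) = 5e^(3t) - 4e^(-6t), v(t) = -10e^(3t) + 6e^(-6t)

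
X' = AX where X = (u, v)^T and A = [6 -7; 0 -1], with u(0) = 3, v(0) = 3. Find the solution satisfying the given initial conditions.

u(t) = 3e^(-t), v(t) = 3e^(-t)

Coefficient matrix A = [[6, -7], [0, -1]].
Characteristic polynomial det(A - λI) = λ^2 - 5λ - 6 = 0.
Eigenvalues λ = -1, 6.
For λ=-1: (A-λI) row 1 is [7, -7], so an eigenvector is (1, 1).
For λ=6: (A-λI) row 1 is [0, -7], so an eigenvector is (-1, 0).
General solution: c_1e^(-t)(1,1) + c_2e^(6t)(-1,0).
Applying u(0)=3, v(0)=3 gives c_1=3, c_2=0.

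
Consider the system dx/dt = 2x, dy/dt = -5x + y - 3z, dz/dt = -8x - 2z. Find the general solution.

Coefficient matrix A = [[2, 0, 0], [-5, 1, -3], [-8, 0, -2]].
det(A - λI) = 0 gives eigenvalues λ = -2, 1, 2.
For λ=-2: eigenvector (0,1,1).
For λ=1: eigenvector (0,1,0).
For λ=2: eigenvector (1,1,-2).
General solution: c_1e^(-2t)(0,1,1) + c_2e^(t)(0,1,0) + c_3e^(2t)(1,1,-2).

x(t) = c_3e^(2t), y(t) = c_1e^(-2t) + c_2e^(t) + c_3e^(2t), z(t) = c_1e^(-2t) - 2c_3e^(2t)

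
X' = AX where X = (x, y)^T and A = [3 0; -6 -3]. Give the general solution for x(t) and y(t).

Coefficient matrix A = [[3, 0], [-6, -3]].
Characteristic polynomial det(A - λI) = λ^2 - 9 = 0.
Eigenvalues λ = 3, -3.
For λ=3: (A-λI) row 2 is [-6, -6], so an eigenvector is (1, -1).
For λ=-3: (A-λI) row 1 is [6, 0], so an eigenvector is (0, 1).
General solution: C_1e^(3t)(1,-1) + C_2e^(-3t)(0,1).

x(t) = C_1e^(3t), y(t) = -C_1e^(3t) + C_2e^(-3t)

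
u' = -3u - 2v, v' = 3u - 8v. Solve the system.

u(t) = -2K_1e^(-6t) - K_2e^(-5t), v(t) = -3K_1e^(-6t) - K_2e^(-5t)

Coefficient matrix A = [[-3, -2], [3, -8]].
Characteristic polynomial det(A - λI) = λ^2 + 11λ + 30 = 0.
Eigenvalues λ = -6, -5.
For λ=-6: (A-λI) row 1 is [3, -2], so an eigenvector is (-2, -3).
For λ=-5: (A-λI) row 1 is [2, -2], so an eigenvector is (-1, -1).
General solution: K_1e^(-6t)(-2,-3) + K_2e^(-5t)(-1,-1).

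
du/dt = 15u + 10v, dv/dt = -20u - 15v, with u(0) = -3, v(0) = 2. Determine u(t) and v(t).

u(t) = -4e^(5t) + e^(-5t), v(t) = 4e^(5t) - 2e^(-5t)

Coefficient matrix A = [[15, 10], [-20, -15]].
Characteristic polynomial det(A - λI) = λ^2 - 25 = 0.
Eigenvalues λ = 5, -5.
For λ=5: (A-λI) row 1 is [10, 10], so an eigenvector is (1, -1).
For λ=-5: (A-λI) row 1 is [20, 10], so an eigenvector is (1, -2).
General solution: K_1e^(5t)(1,-1) + K_2e^(-5t)(1,-2).
Applying u(0)=-3, v(0)=2 gives K_1=-4, K_2=1.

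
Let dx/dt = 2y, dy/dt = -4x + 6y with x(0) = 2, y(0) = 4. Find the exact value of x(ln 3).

162

A = [[0,2],[-4,6]]; eigenvalues λ = 4, 2.
Eigenvectors: (1,2) for λ=4, (-1,-1) for λ=2.
From the initial condition, c_1 = 2, c_2 = 0.
x(ln 3) = (2)(3^4)(1) + (0)(3^2)(-1) = 162.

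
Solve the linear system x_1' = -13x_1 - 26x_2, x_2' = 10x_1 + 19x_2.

x_1(t) = 3c_1e^(3t)sin(2t) - 2c_1e^(3t)cos(2t) - 2c_2e^(3t)sin(2t) - 3c_2e^(3t)cos(2t), x_2(t) = -2c_1e^(3t)sin(2t) + c_1e^(3t)cos(2t) + c_2e^(3t)sin(2t) + 2c_2e^(3t)cos(2t)

Coefficient matrix A = [[-13, -26], [10, 19]].
Characteristic polynomial det(A - λI) = λ^2 - 6λ + 13 = 0.
Eigenvalues λ = 3 ± 2i (complex conjugate pair).
For λ=3+2i: an eigenvector is (-2,1) - i(3,-2) = (-2 - 3i, 1 + 2i).
A real fundamental pair from Re and Im of e^((3+2i)t)v: X_1 = e^(3t)(cos(2t)·(-2,1) + sin(2t)·(3,-2)), X_2 = e^(3t)(sin(2t)·(-2,1) - cos(2t)·(3,-2)).
General solution: c_1X_1 + c_2X_2.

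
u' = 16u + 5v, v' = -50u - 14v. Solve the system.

Coefficient matrix A = [[16, 5], [-50, -14]].
Characteristic polynomial det(A - λI) = λ^2 - 2λ + 26 = 0.
Eigenvalues λ = 1 ± 5i (complex conjugate pair).
For λ=1+5i: an eigenvector is (1,-3) - i(0,-1) = (1, -3 + i).
A real fundamental pair from Re and Im of e^((1+5i)t)v: X_1 = e^(t)(cos(5t)·(1,-3) + sin(5t)·(0,-1)), X_2 = e^(t)(sin(5t)·(1,-3) - cos(5t)·(0,-1)).
General solution: c_1X_1 + c_2X_2.

u(t) = c_1e^(t)cos(5t) + c_2e^(t)sin(5t), v(t) = -c_1e^(t)sin(5t) - 3c_1e^(t)cos(5t) - 3c_2e^(t)sin(5t) + c_2e^(t)cos(5t)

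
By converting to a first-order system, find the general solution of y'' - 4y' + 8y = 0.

Let x_1 = y, x_2 = y'. Then x_1' = x_2 and x_2' = -8x_1 + 4x_2.
A = [[0,1],[-8,4]]; det(A-λI) = λ^2 - 4λ + 8.
Eigenvalues λ = 2 ± 2i.

y(t) = c_1e^(2t)cos(2t) + c_2e^(2t)sin(2t)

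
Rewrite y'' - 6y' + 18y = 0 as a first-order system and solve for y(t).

Let x_1 = y, x_2 = y'. Then x_1' = x_2 and x_2' = -18x_1 + 6x_2.
A = [[0,1],[-18,6]]; det(A-λI) = λ^2 - 6λ + 18.
Eigenvalues λ = 3 ± 3i.

y(t) = C_1e^(3t)cos(3t) + C_2e^(3t)sin(3t)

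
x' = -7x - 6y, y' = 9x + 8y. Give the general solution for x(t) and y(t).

x(t) = -2K_1e^(2t) + K_2e^(-t), y(t) = 3K_1e^(2t) - K_2e^(-t)

Coefficient matrix A = [[-7, -6], [9, 8]].
Characteristic polynomial det(A - λI) = λ^2 - λ - 2 = 0.
Eigenvalues λ = 2, -1.
For λ=2: (A-λI) row 1 is [-9, -6], so an eigenvector is (-2, 3).
For λ=-1: (A-λI) row 1 is [-6, -6], so an eigenvector is (1, -1).
General solution: K_1e^(2t)(-2,3) + K_2e^(-t)(1,-1).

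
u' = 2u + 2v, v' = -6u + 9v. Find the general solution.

Coefficient matrix A = [[2, 2], [-6, 9]].
Characteristic polynomial det(A - λI) = λ^2 - 11λ + 30 = 0.
Eigenvalues λ = 6, 5.
For λ=6: (A-λI) row 1 is [-4, 2], so an eigenvector is (1, 2).
For λ=5: (A-λI) row 1 is [-3, 2], so an eigenvector is (-2, -3).
General solution: c_1e^(6t)(1,2) + c_2e^(5t)(-2,-3).

u(t) = c_1e^(6t) - 2c_2e^(5t), v(t) = 2c_1e^(6t) - 3c_2e^(5t)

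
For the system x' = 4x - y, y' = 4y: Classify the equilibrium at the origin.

A = [[4,-1],[0,4]]; det(A-λI) = λ^2 - 8λ + 16.
repeated λ = 4 with a single eigenvector.

unstable improper node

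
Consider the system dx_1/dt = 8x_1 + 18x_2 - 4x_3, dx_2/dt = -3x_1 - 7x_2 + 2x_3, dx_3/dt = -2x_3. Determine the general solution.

x_1(t) = 4c_1e^(-2t) - 2c_2e^(-t) + 3c_3e^(2t), x_2(t) = -2c_1e^(-2t) + c_2e^(-t) - c_3e^(2t), x_3(t) = c_1e^(-2t)

Coefficient matrix A = [[8, 18, -4], [-3, -7, 2], [0, 0, -2]].
det(A - λI) = 0 gives eigenvalues λ = -2, -1, 2.
For λ=-2: eigenvector (4,-2,1).
For λ=-1: eigenvector (-2,1,0).
For λ=2: eigenvector (3,-1,0).
General solution: c_1e^(-2t)(4,-2,1) + c_2e^(-t)(-2,1,0) + c_3e^(2t)(3,-1,0).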